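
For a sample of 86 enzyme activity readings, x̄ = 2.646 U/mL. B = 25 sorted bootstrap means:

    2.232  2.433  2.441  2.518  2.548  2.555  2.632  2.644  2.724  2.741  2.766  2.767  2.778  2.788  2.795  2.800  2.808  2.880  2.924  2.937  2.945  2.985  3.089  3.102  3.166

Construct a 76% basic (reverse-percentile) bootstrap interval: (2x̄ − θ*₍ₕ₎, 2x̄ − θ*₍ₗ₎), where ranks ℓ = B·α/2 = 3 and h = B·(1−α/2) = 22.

Percentile endpoints at ranks 3 and 22: θ*₍3₎ = 2.441, θ*₍22₎ = 2.985.
Basic interval reflects these around x̄:
  lower = 2 × 2.646 − 2.985 = 2.307
  upper = 2 × 2.646 − 2.441 = 2.851

(2.307, 2.851)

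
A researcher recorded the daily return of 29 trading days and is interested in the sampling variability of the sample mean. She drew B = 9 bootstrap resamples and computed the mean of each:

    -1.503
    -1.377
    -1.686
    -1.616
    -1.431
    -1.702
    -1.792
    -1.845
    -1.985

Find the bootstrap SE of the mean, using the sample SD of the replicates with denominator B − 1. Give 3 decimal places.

Bootstrap SE is the standard deviation of the 9 replicate means.
Mean of replicates: ((-1.503) + (-1.377) + (-1.686) + (-1.616) + (-1.431) + (-1.702) + (-1.792) + (-1.845) + (-1.985)) / 9 = -14.9370 / 9 = -1.6597
Sum of squared deviations: (+0.1567)² + (+0.2827)² + (−0.0263)² + (+0.0437)² + (+0.2287)² + (−0.0423)² + (−0.1323)² + (−0.1853)² + (−0.3253)² = 0.3188
Variance = 0.3188 / 8 = 0.0399
SE* = √0.0399

SE* = 0.200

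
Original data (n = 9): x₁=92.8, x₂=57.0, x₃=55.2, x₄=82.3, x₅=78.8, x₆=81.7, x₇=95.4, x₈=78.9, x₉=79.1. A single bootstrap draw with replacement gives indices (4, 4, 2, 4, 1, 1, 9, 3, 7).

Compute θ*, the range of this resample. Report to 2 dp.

Resample values: 82.3, 82.3, 57.0, 82.3, 92.8, 92.8, 79.1, 55.2, 95.4.
Range = 95.4 − 55.2 = 40.20

θ* = 40.20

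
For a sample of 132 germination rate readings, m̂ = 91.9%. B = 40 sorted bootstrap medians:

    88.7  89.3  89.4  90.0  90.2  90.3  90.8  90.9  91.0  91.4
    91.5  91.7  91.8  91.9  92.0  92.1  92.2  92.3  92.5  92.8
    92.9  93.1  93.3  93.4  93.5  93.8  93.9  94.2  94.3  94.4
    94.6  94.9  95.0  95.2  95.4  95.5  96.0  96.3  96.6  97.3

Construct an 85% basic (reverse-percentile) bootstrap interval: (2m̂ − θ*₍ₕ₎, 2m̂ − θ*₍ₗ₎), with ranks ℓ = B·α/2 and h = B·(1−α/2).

(87.8, 94.4)

Percentile endpoints at ranks 3 and 37: θ*₍3₎ = 89.4, θ*₍37₎ = 96.0.
Basic interval reflects these around m̂:
  lower = 2 × 91.9 − 96.0 = 87.8
  upper = 2 × 91.9 − 89.4 = 94.4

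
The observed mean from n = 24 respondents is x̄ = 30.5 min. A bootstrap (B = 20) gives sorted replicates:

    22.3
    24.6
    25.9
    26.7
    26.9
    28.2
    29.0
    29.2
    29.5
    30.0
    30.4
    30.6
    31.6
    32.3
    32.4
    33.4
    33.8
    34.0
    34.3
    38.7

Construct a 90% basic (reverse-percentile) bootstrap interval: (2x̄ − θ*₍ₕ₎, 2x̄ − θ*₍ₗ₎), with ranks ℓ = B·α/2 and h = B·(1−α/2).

(26.7, 38.7)

Percentile endpoints at ranks 1 and 19: θ*₍1₎ = 22.3, θ*₍19₎ = 34.3.
Basic interval reflects these around x̄:
  lower = 2 × 30.5 − 34.3 = 26.7
  upper = 2 × 30.5 − 22.3 = 38.7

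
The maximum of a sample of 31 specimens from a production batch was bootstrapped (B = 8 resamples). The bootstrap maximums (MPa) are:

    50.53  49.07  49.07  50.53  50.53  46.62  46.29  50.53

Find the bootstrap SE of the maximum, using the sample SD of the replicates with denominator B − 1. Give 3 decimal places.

Bootstrap SE is the standard deviation of the 8 replicate maximums.
Mean of replicates: (50.53 + 49.07 + 49.07 + 50.53 + 50.53 + 46.62 + 46.29 + 50.53) / 8 = 393.1700 / 8 = 49.1463
Sum of squared deviations: (+1.3837)² + (−0.0763)² + (−0.0763)² + (+1.3837)² + (+1.3837)² + (−2.5263)² + (−2.8563)² + (+1.3837)² = 22.2108
Variance = 22.2108 / 7 = 3.1730
SE* = √3.1730

SE* = 1.781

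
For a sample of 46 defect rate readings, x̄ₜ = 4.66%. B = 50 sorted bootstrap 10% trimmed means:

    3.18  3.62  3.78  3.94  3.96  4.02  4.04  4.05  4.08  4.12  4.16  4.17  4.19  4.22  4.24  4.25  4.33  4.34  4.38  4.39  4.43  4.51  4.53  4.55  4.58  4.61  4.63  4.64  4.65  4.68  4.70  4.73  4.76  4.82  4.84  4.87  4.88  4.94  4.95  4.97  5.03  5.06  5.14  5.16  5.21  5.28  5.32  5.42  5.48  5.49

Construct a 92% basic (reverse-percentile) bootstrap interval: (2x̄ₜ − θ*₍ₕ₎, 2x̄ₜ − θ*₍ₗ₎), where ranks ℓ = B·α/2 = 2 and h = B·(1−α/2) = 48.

(3.90, 5.70)

Percentile endpoints at ranks 2 and 48: θ*₍2₎ = 3.62, θ*₍48₎ = 5.42.
Basic interval reflects these around x̄ₜ:
  lower = 2 × 4.66 − 5.42 = 3.90
  upper = 2 × 4.66 − 3.62 = 5.70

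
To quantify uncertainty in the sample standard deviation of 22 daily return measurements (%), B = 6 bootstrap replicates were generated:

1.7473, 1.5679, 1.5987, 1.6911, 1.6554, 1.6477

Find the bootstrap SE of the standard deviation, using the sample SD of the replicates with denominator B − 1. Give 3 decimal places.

Bootstrap SE is the standard deviation of the 6 replicate standard deviations.
Mean of replicates: (1.7473 + 1.5679 + 1.5987 + 1.6911 + 1.6554 + 1.6477) / 6 = 9.90810 / 6 = 1.65135
Sum of squared deviations: (+0.09595)² + (−0.08345)² + (−0.05265)² + (+0.03975)² + (+0.00405)² + (−0.00365)² = 0.02055
Variance = 0.02055 / 5 = 0.00411
SE* = √0.00411

SE* = 0.064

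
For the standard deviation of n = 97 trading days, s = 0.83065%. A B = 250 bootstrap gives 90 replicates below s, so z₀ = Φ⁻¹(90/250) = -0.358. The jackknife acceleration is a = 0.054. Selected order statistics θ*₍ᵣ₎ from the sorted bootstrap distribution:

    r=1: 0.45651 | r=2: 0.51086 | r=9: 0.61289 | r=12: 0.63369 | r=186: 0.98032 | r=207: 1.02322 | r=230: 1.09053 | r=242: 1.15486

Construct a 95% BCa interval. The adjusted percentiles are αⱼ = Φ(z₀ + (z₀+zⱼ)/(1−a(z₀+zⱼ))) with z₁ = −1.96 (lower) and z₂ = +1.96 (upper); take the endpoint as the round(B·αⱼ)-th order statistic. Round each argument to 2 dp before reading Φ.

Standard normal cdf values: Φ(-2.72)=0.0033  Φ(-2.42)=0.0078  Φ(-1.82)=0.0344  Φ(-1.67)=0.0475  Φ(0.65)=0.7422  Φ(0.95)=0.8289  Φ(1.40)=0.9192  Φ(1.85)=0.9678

Lower: z₀ + z₁ = -0.358 + (-1.960) = -2.318; 1 − a(z₀+z₁) = 1 − (0.054)(-2.318) = 1.1252; argument = -0.358 + (-2.318)/1.1252 = -2.4181 → -2.42.
α₁ = Φ(-2.42) = 0.0078; rank = round(250 × 0.0078) = 2; θ*₍2₎ = 0.51086.
Upper: z₀ + z₂ = 1.602; 1 − a(z₀+z₂) = 0.9135; argument = 1.3957 → 1.40; α₂ = 0.9192; rank = 230; θ*₍230₎ = 1.09053.

(0.51086, 1.09053)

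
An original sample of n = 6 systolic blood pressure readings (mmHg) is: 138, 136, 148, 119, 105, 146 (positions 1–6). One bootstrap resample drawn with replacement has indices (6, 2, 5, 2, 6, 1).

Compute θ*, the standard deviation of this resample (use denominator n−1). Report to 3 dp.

θ* = 15.176

Resample values: 146, 136, 105, 136, 146, 138.
Mean = 134.5000; sum of squared deviations = 1151.5000
s² = 1151.5000 / 5 = 230.3000
s = √230.3000 = 15.176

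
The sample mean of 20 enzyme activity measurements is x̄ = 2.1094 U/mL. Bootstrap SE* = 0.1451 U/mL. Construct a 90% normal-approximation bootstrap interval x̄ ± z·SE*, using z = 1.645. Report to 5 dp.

(1.87071, 2.34809)

Margin = 1.645 × 0.1451 = 0.238690
Interval: 2.1094 ± 0.238690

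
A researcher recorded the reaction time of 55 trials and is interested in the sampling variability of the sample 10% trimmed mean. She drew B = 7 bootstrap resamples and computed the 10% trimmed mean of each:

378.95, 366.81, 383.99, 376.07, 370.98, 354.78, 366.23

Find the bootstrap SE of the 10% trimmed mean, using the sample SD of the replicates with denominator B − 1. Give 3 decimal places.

SE* = 9.669

Bootstrap SE is the standard deviation of the 7 replicate 10% trimmed means.
Mean of replicates: (378.95 + 366.81 + 383.99 + 376.07 + 370.98 + 354.78 + 366.23) / 7 = 2597.8100 / 7 = 371.1157
Sum of squared deviations: (+7.8343)² + (−4.3057)² + (+12.8743)² + (+4.9543)² + (−0.1357)² + (−16.3357)² + (−4.8857)² = 560.9516
Variance = 560.9516 / 6 = 93.4919
SE* = √93.4919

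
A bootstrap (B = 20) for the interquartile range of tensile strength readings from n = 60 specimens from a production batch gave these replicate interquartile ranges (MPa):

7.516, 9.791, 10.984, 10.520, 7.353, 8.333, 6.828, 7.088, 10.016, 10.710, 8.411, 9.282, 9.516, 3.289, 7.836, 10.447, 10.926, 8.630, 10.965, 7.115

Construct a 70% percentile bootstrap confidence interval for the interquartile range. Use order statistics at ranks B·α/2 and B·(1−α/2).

Sorted replicates: 3.289, 6.828, 7.088, 7.115, 7.353, 7.516, 7.836, 8.333, 8.411, 8.630, 9.282, 9.516, 9.791, 10.016, 10.447, 10.520, 10.710, 10.926, 10.965, 10.984
α = 0.30; lower rank = 20 × 0.150 = 3; upper rank = 20 × 0.850 = 17.
The 3rd smallest replicate is 7.088; the 17th is 10.710.

(7.088, 10.710)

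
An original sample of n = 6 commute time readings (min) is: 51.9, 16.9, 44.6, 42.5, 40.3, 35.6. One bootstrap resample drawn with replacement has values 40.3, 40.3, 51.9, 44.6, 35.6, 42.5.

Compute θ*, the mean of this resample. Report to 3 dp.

θ* = 42.533

Mean = (40.3 + 40.3 + 51.9 + 44.6 + 35.6 + 42.5) / 6 = 255.20 / 6 = 42.533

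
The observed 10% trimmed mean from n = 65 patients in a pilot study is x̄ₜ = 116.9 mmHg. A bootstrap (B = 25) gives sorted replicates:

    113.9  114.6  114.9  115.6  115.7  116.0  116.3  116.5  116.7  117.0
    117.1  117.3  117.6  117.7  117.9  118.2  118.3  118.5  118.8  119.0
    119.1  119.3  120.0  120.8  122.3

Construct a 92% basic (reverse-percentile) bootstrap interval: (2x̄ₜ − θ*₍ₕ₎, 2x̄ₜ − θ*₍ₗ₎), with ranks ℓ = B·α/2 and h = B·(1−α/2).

(113.0, 119.9)

Percentile endpoints at ranks 1 and 24: θ*₍1₎ = 113.9, θ*₍24₎ = 120.8.
Basic interval reflects these around x̄ₜ:
  lower = 2 × 116.9 − 120.8 = 113.0
  upper = 2 × 116.9 − 113.9 = 119.9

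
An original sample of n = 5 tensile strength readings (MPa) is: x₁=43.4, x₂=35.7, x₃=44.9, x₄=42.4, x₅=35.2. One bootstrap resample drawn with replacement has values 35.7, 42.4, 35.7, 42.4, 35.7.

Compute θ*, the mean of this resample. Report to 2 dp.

θ* = 38.38

Mean = (35.7 + 42.4 + 35.7 + 42.4 + 35.7) / 5 = 191.90 / 5 = 38.38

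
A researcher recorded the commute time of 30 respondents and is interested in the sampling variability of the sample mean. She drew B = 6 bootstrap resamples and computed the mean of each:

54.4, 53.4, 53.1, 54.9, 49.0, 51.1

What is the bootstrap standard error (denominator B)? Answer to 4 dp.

SE* = 2.0255

Bootstrap SE is the standard deviation of the 6 replicate means.
Mean of replicates: (54.4 + 53.4 + 53.1 + 54.9 + 49.0 + 51.1) / 6 = 315.90000 / 6 = 52.65000
Sum of squared deviations: (+1.75000)² + (+0.75000)² + (+0.45000)² + (+2.25000)² + (−3.65000)² + (−1.55000)² = 24.61500
Variance = 24.61500 / 6 = 4.10250
SE* = √4.10250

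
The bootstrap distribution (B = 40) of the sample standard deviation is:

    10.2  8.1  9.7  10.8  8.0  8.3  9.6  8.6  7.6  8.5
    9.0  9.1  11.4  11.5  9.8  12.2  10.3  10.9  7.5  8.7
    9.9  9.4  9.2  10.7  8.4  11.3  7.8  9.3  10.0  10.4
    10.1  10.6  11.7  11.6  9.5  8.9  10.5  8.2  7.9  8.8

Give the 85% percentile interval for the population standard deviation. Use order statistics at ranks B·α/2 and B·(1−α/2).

(7.8, 11.5)

Sorted replicates: 7.5, 7.6, 7.8, 7.9, 8.0, 8.1, 8.2, 8.3, 8.4, 8.5, 8.6, 8.7, 8.8, 8.9, 9.0, 9.1, 9.2, 9.3, 9.4, 9.5, 9.6, 9.7, 9.8, 9.9, 10.0, 10.1, 10.2, 10.3, 10.4, 10.5, 10.6, 10.7, 10.8, 10.9, 11.3, 11.4, 11.5, 11.6, 11.7, 12.2
α = 0.15; lower rank = 40 × 0.075 = 3; upper rank = 40 × 0.925 = 37.
The 3rd smallest replicate is 7.8; the 37th is 11.5.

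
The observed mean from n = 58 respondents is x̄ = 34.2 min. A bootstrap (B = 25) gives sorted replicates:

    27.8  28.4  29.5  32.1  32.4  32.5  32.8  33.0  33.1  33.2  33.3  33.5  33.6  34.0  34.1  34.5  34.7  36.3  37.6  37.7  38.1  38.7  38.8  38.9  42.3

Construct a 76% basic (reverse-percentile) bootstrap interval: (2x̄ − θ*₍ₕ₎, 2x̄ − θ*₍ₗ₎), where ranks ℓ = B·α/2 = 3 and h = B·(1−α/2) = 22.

(29.7, 38.9)

Percentile endpoints at ranks 3 and 22: θ*₍3₎ = 29.5, θ*₍22₎ = 38.7.
Basic interval reflects these around x̄:
  lower = 2 × 34.2 − 38.7 = 29.7
  upper = 2 × 34.2 − 29.5 = 38.9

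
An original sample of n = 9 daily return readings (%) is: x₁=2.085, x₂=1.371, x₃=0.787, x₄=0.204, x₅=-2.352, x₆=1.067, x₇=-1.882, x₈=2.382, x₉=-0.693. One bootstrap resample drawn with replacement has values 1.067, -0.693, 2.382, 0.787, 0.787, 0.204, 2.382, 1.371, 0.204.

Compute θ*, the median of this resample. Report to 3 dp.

Sorted: -0.693, 0.204, 0.204, 0.787, 0.787, 1.067, 1.371, 2.382, 2.382
Median = middle value = 0.787

θ* = 0.787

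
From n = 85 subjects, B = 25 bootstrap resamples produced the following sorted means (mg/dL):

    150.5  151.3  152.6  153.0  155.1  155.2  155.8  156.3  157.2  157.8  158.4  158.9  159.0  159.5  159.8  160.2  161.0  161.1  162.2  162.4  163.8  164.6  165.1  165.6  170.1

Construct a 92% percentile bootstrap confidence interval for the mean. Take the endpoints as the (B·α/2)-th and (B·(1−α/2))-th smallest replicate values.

α = 0.08; lower rank = 25 × 0.040 = 1; upper rank = 25 × 0.960 = 24.
The 1st smallest replicate is 150.5; the 24th is 165.6.

(150.5, 165.6)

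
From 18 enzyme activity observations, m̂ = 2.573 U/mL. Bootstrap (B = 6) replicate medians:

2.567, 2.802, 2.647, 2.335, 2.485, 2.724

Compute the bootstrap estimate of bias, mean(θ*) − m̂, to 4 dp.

mean(θ*) = (2.567 + 2.802 + 2.647 + 2.335 + 2.485 + 2.724) / 6 = 2.59333
bias = 2.59333 − 2.573

bias = +0.0203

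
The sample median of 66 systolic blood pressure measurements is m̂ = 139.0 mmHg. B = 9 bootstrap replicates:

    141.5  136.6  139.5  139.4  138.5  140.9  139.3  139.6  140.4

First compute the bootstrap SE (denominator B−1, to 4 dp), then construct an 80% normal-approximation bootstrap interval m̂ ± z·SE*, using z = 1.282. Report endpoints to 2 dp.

(137.17, 140.83)

Mean of replicates = 139.5222; sum of squared deviations = 16.2356; SE* = √(16.2356/8) = 1.4246
Margin = 1.282 × 1.4246 = 1.826
Interval: 139.0 ± 1.826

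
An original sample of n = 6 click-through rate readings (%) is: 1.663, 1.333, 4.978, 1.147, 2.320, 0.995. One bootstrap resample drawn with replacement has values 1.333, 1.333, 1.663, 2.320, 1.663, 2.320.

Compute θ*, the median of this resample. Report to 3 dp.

θ* = 1.663

Sorted: 1.333, 1.333, 1.663, 1.663, 2.320, 2.320
Median = average of the two middle values = 1.663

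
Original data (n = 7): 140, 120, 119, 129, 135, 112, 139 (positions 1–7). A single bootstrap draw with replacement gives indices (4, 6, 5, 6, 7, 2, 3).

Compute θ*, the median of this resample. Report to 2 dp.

θ* = 120.00

Resample values: 129, 112, 135, 112, 139, 120, 119.
Sorted: 112, 112, 119, 120, 129, 135, 139
Median = middle value = 120.00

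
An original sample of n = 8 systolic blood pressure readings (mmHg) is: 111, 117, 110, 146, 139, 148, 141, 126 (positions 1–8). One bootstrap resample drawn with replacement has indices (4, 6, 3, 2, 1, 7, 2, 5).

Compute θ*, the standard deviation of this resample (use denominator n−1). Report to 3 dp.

θ* = 16.326

Resample values: 146, 148, 110, 117, 111, 141, 117, 139.
Mean = 128.6250; sum of squared deviations = 1865.8750
s² = 1865.8750 / 7 = 266.5536
s = √266.5536 = 16.326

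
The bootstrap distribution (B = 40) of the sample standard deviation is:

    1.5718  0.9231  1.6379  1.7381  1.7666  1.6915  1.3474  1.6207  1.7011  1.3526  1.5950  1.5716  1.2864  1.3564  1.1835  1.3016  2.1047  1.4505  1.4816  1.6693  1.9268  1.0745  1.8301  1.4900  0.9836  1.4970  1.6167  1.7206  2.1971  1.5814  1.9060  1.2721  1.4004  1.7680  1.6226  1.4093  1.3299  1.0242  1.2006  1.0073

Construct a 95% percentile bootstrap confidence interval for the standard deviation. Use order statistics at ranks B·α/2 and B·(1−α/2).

(0.9231, 2.1047)

Sorted replicates: 0.9231, 0.9836, 1.0073, 1.0242, 1.0745, 1.1835, 1.2006, 1.2721, 1.2864, 1.3016, 1.3299, 1.3474, 1.3526, 1.3564, 1.4004, 1.4093, 1.4505, 1.4816, 1.4900, 1.4970, 1.5716, 1.5718, 1.5814, 1.5950, 1.6167, 1.6207, 1.6226, 1.6379, 1.6693, 1.6915, 1.7011, 1.7206, 1.7381, 1.7666, 1.7680, 1.8301, 1.9060, 1.9268, 2.1047, 2.1971
α = 0.05; lower rank = 40 × 0.025 = 1; upper rank = 40 × 0.975 = 39.
The 1st smallest replicate is 0.9231; the 39th is 2.1047.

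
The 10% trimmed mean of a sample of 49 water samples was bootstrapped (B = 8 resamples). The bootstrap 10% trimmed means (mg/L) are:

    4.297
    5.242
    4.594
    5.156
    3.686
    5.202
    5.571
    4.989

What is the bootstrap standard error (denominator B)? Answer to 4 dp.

Bootstrap SE is the standard deviation of the 8 replicate 10% trimmed means.
Mean of replicates: (4.297 + 5.242 + 4.594 + 5.156 + 3.686 + 5.202 + 5.571 + 4.989) / 8 = 38.73700 / 8 = 4.84213
Sum of squared deviations: (−0.54513)² + (+0.39987)² + (−0.24812)² + (+0.31387)² + (−1.15613)² + (+0.35987)² + (+0.72887)² + (+0.14687)² = 2.63611
Variance = 2.63611 / 8 = 0.32951
SE* = √0.32951

SE* = 0.5740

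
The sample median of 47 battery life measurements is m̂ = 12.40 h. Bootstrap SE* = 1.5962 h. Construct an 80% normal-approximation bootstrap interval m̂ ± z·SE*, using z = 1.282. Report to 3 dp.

(10.354, 14.446)

Margin = 1.282 × 1.5962 = 2.0463
Interval: 12.40 ± 2.0463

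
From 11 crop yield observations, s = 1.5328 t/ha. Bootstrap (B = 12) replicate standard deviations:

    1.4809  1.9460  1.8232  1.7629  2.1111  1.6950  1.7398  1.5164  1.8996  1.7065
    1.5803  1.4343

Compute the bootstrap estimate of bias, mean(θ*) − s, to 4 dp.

bias = +0.1919

mean(θ*) = (1.4809 + 1.9460 + 1.8232 + 1.7629 + 2.1111 + 1.6950 + 1.7398 + 1.5164 + 1.8996 + 1.7065 + 1.5803 + 1.4343) / 12 = 1.72467
bias = 1.72467 − 1.5328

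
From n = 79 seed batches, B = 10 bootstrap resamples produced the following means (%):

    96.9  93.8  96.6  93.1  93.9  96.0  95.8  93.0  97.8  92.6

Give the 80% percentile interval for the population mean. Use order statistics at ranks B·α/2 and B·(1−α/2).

Sorted replicates: 92.6, 93.0, 93.1, 93.8, 93.9, 95.8, 96.0, 96.6, 96.9, 97.8
α = 0.20; lower rank = 10 × 0.100 = 1; upper rank = 10 × 0.900 = 9.
The 1st smallest replicate is 92.6; the 9th is 96.9.

(92.6, 96.9)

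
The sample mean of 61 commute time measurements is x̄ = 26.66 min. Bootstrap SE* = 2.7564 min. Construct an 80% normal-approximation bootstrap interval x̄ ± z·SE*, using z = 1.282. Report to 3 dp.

Margin = 1.282 × 2.7564 = 3.5337
Interval: 26.66 ± 3.5337

(23.126, 30.194)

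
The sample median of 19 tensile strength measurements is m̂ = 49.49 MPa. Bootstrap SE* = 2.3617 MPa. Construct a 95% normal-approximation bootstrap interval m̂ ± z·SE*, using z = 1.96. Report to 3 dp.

(44.861, 54.119)

Margin = 1.96 × 2.3617 = 4.6289
Interval: 49.49 ± 4.6289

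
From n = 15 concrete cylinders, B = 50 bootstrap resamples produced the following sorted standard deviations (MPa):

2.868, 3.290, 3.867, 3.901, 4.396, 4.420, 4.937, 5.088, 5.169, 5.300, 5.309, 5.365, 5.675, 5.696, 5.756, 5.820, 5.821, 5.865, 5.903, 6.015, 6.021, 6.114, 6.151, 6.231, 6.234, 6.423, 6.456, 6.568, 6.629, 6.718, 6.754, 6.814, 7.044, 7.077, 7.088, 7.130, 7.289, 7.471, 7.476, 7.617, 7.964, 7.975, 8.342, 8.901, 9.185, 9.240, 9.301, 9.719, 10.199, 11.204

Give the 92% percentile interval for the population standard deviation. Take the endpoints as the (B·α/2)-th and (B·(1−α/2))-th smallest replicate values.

(3.290, 9.719)

α = 0.08; lower rank = 50 × 0.040 = 2; upper rank = 50 × 0.960 = 48.
The 2nd smallest replicate is 3.290; the 48th is 9.719.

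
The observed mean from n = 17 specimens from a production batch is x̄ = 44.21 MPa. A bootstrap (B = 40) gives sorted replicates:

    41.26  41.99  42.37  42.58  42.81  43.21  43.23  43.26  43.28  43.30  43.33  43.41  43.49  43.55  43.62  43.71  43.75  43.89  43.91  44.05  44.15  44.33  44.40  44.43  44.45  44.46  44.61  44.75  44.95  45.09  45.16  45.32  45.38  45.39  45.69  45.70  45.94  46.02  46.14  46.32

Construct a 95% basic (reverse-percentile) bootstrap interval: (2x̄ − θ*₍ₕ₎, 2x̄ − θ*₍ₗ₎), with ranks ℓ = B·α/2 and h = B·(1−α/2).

Percentile endpoints at ranks 1 and 39: θ*₍1₎ = 41.26, θ*₍39₎ = 46.14.
Basic interval reflects these around x̄:
  lower = 2 × 44.21 − 46.14 = 42.28
  upper = 2 × 44.21 − 41.26 = 47.16

(42.28, 47.16)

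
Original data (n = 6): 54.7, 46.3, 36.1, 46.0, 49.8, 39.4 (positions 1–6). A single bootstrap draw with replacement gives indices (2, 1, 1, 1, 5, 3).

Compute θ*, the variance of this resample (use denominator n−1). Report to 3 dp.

θ* = 54.186

Resample values: 46.3, 54.7, 54.7, 54.7, 49.8, 36.1.
Mean = 49.3833; sum of squared deviations = 270.9283
s² = 270.9283 / 5 = 54.1857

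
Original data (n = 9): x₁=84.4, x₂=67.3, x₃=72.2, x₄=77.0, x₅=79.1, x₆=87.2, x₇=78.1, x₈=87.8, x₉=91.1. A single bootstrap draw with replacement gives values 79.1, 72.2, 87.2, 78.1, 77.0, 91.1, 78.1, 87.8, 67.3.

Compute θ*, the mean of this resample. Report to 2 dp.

Mean = (79.1 + 72.2 + 87.2 + 78.1 + 77.0 + 91.1 + 78.1 + 87.8 + 67.3) / 9 = 717.90 / 9 = 79.77

θ* = 79.77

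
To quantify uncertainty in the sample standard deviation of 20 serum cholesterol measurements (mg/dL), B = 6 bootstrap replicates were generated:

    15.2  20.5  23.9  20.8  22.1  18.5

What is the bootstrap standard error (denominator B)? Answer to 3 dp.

SE* = 2.758

Bootstrap SE is the standard deviation of the 6 replicate standard deviations.
Mean of replicates: (15.2 + 20.5 + 23.9 + 20.8 + 22.1 + 18.5) / 6 = 121.0000 / 6 = 20.1667
Sum of squared deviations: (−4.9667)² + (+0.3333)² + (+3.7333)² + (+0.6333)² + (+1.9333)² + (−1.6667)² = 45.6333
Variance = 45.6333 / 6 = 7.6056
SE* = √7.6056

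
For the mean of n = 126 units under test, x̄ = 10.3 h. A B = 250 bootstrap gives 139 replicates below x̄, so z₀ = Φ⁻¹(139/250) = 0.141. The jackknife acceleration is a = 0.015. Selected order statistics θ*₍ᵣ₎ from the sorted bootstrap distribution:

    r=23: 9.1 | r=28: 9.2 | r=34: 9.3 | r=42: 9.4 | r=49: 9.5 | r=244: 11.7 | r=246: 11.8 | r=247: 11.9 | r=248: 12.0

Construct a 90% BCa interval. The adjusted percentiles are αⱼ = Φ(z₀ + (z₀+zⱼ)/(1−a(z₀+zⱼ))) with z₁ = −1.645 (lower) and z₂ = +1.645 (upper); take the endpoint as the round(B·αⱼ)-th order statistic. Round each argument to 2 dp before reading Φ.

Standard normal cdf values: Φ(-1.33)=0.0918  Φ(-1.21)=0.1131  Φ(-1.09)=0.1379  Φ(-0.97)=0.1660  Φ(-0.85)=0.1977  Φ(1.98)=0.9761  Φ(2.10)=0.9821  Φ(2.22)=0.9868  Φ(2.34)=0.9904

Lower: z₀ + z₁ = 0.141 + (-1.645) = -1.504; 1 − a(z₀+z₁) = 1 − (0.015)(-1.504) = 1.0226; argument = 0.141 + (-1.504)/1.0226 = -1.3298 → -1.33.
α₁ = Φ(-1.33) = 0.0918; rank = round(250 × 0.0918) = 23; θ*₍23₎ = 9.1.
Upper: z₀ + z₂ = 1.786; 1 − a(z₀+z₂) = 0.9732; argument = 1.9762 → 1.98; α₂ = 0.9761; rank = 244; θ*₍244₎ = 11.7.

(9.1, 11.7)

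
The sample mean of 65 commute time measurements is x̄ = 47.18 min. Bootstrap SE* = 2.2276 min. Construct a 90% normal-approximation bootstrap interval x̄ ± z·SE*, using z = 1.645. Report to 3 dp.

Margin = 1.645 × 2.2276 = 3.6644
Interval: 47.18 ± 3.6644

(43.516, 50.844)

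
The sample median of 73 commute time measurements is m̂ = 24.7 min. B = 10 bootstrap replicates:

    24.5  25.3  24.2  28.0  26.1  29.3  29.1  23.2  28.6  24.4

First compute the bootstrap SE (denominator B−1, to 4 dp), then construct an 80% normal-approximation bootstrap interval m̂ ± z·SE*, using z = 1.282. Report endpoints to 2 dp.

(21.77, 27.63)

Mean of replicates = 26.2700; sum of squared deviations = 46.9210; SE* = √(46.9210/9) = 2.2833
Margin = 1.282 × 2.2833 = 2.927
Interval: 24.7 ± 2.927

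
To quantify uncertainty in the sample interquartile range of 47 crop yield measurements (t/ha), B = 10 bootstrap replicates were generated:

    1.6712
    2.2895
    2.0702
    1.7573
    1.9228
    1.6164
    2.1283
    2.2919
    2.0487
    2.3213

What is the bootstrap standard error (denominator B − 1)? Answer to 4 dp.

SE* = 0.2614

Bootstrap SE is the standard deviation of the 10 replicate interquartile ranges.
Mean of replicates: (1.6712 + 2.2895 + 2.0702 + 1.7573 + 1.9228 + 1.6164 + 2.1283 + 2.2919 + 2.0487 + 2.3213) / 10 = 20.11760 / 10 = 2.01176
Sum of squared deviations: (−0.34056)² + (+0.27774)² + (+0.05844)² + (−0.25446)² + (−0.08896)² + (−0.39536)² + (+0.11654)² + (+0.28014)² + (+0.03694)² + (+0.30954)² = 0.61475
Variance = 0.61475 / 9 = 0.06831
SE* = √0.06831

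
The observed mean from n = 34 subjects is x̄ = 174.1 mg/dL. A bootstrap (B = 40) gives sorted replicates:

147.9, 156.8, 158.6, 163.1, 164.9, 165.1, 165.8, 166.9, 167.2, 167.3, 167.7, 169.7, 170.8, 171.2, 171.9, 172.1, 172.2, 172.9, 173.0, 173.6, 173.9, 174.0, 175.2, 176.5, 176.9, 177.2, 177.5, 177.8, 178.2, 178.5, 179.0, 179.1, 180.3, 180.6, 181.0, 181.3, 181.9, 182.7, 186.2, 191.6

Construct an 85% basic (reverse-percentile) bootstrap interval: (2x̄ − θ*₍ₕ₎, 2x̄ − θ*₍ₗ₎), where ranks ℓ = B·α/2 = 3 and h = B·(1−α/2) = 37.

(166.3, 189.6)

Percentile endpoints at ranks 3 and 37: θ*₍3₎ = 158.6, θ*₍37₎ = 181.9.
Basic interval reflects these around x̄:
  lower = 2 × 174.1 − 181.9 = 166.3
  upper = 2 × 174.1 − 158.6 = 189.6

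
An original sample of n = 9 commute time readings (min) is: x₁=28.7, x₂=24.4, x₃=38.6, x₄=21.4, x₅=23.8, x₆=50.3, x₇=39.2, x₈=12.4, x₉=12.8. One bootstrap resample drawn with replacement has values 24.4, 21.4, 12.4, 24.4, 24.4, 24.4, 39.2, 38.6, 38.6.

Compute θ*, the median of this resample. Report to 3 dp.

θ* = 24.400

Sorted: 12.4, 21.4, 24.4, 24.4, 24.4, 24.4, 38.6, 38.6, 39.2
Median = middle value = 24.400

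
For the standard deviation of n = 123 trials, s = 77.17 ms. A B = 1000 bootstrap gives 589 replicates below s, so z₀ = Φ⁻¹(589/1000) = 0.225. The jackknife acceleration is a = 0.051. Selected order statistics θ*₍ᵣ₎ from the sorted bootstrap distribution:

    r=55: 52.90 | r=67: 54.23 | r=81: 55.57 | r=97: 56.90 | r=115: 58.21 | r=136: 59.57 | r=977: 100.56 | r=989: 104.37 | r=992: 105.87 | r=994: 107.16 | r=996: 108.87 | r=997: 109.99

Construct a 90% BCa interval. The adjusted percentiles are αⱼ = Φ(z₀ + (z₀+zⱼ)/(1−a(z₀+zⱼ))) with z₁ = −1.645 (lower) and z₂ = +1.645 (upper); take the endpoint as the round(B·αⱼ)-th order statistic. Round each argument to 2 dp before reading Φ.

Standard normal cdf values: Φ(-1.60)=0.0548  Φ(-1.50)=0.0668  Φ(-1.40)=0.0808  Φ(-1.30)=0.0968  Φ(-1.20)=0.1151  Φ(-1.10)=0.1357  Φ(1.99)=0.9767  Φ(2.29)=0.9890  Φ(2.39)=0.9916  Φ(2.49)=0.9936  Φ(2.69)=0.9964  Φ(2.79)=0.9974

(59.57, 104.37)

Lower: z₀ + z₁ = 0.225 + (-1.645) = -1.420; 1 − a(z₀+z₁) = 1 − (0.051)(-1.420) = 1.0724; argument = 0.225 + (-1.420)/1.0724 = -1.0991 → -1.10.
α₁ = Φ(-1.10) = 0.1357; rank = round(1000 × 0.1357) = 136; θ*₍136₎ = 59.57.
Upper: z₀ + z₂ = 1.870; 1 − a(z₀+z₂) = 0.9046; argument = 2.2921 → 2.29; α₂ = 0.9890; rank = 989; θ*₍989₎ = 104.37.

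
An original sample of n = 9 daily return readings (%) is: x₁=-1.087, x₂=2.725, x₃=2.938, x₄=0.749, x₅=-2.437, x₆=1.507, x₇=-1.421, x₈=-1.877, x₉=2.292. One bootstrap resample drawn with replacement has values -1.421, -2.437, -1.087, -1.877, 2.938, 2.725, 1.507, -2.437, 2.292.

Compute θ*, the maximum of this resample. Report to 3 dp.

θ* = 2.938

Maximum = 2.938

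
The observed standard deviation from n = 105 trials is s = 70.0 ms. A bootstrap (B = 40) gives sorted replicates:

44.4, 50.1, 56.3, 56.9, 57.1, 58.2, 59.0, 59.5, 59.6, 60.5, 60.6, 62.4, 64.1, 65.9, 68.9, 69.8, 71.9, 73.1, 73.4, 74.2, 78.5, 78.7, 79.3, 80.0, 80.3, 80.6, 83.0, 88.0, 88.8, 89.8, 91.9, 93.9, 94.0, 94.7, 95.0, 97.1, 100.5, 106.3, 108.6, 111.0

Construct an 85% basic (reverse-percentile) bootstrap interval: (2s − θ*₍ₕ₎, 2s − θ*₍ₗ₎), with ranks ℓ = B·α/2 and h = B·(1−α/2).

Percentile endpoints at ranks 3 and 37: θ*₍3₎ = 56.3, θ*₍37₎ = 100.5.
Basic interval reflects these around s:
  lower = 2 × 70.0 − 100.5 = 39.5
  upper = 2 × 70.0 − 56.3 = 83.7

(39.5, 83.7)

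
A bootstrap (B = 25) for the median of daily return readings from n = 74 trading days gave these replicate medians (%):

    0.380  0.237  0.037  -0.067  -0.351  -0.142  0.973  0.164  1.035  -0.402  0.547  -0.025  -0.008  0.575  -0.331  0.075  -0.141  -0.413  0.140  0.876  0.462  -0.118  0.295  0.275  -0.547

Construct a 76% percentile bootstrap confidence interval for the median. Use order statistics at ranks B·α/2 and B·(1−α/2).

Sorted replicates: -0.547, -0.413, -0.402, -0.351, -0.331, -0.142, -0.141, -0.118, -0.067, -0.025, -0.008, 0.037, 0.075, 0.140, 0.164, 0.237, 0.275, 0.295, 0.380, 0.462, 0.547, 0.575, 0.876, 0.973, 1.035
α = 0.24; lower rank = 25 × 0.120 = 3; upper rank = 25 × 0.880 = 22.
The 3rd smallest replicate is -0.402; the 22nd is 0.575.

(-0.402, 0.575)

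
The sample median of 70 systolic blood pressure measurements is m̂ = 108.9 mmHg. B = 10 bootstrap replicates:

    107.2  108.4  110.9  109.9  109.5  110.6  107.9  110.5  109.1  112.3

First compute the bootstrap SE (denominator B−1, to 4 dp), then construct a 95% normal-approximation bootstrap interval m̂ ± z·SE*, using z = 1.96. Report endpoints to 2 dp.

(105.89, 111.91)

Mean of replicates = 109.6300; sum of squared deviations = 21.2210; SE* = √(21.2210/9) = 1.5355
Margin = 1.96 × 1.5355 = 3.010
Interval: 108.9 ± 3.010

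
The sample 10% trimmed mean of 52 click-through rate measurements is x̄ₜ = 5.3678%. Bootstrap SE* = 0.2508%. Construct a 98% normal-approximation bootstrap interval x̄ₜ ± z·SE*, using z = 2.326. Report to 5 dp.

(4.78444, 5.95116)

Margin = 2.326 × 0.2508 = 0.583361
Interval: 5.3678 ± 0.583361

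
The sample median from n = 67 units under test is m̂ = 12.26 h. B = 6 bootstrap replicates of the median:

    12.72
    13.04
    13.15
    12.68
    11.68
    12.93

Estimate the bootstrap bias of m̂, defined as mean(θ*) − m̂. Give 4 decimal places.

bias = +0.4400

mean(θ*) = (12.72 + 13.04 + 13.15 + 12.68 + 11.68 + 12.93) / 6 = 12.70000
bias = 12.70000 − 12.26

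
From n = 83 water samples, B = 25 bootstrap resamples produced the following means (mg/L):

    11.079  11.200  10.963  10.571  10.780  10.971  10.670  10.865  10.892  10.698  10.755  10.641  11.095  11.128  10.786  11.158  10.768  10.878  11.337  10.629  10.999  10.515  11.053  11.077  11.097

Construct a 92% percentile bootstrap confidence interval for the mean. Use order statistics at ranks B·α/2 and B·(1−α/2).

Sorted replicates: 10.515, 10.571, 10.629, 10.641, 10.670, 10.698, 10.755, 10.768, 10.780, 10.786, 10.865, 10.878, 10.892, 10.963, 10.971, 10.999, 11.053, 11.077, 11.079, 11.095, 11.097, 11.128, 11.158, 11.200, 11.337
α = 0.08; lower rank = 25 × 0.040 = 1; upper rank = 25 × 0.960 = 24.
The 1st smallest replicate is 10.515; the 24th is 11.200.

(10.515, 11.200)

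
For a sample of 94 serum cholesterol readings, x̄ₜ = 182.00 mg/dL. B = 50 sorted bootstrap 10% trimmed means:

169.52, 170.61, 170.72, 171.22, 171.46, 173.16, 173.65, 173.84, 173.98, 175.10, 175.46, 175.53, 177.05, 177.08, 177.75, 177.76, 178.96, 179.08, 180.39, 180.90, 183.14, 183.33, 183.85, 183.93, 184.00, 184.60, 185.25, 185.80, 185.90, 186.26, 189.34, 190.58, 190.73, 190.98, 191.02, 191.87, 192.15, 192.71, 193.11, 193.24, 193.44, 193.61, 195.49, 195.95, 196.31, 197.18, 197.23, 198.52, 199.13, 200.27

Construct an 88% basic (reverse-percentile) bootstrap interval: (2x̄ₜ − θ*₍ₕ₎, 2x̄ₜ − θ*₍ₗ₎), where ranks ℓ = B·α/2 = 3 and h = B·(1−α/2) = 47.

Percentile endpoints at ranks 3 and 47: θ*₍3₎ = 170.72, θ*₍47₎ = 197.23.
Basic interval reflects these around x̄ₜ:
  lower = 2 × 182.00 − 197.23 = 166.77
  upper = 2 × 182.00 − 170.72 = 193.28

(166.77, 193.28)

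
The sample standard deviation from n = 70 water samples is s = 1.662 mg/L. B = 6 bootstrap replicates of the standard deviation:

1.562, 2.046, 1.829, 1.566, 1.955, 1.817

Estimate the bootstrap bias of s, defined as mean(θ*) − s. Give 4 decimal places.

bias = +0.1338

mean(θ*) = (1.562 + 2.046 + 1.829 + 1.566 + 1.955 + 1.817) / 6 = 1.79583
bias = 1.79583 − 1.662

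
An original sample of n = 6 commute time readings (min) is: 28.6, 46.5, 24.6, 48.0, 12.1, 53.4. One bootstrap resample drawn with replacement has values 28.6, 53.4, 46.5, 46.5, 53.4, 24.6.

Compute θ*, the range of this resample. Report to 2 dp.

Range = 53.4 − 24.6 = 28.80

θ* = 28.80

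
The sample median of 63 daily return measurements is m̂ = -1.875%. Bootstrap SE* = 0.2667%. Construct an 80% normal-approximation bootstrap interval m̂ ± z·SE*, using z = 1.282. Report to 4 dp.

(-2.2169, -1.5331)

Margin = 1.282 × 0.2667 = 0.34191
Interval: -1.875 ± 0.34191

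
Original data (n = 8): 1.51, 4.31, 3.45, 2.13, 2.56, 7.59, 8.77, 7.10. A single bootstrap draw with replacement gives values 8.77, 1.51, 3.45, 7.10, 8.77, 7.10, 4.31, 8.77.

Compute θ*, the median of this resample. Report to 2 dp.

Sorted: 1.51, 3.45, 4.31, 7.10, 7.10, 8.77, 8.77, 8.77
Median = average of the two middle values = 7.10

θ* = 7.10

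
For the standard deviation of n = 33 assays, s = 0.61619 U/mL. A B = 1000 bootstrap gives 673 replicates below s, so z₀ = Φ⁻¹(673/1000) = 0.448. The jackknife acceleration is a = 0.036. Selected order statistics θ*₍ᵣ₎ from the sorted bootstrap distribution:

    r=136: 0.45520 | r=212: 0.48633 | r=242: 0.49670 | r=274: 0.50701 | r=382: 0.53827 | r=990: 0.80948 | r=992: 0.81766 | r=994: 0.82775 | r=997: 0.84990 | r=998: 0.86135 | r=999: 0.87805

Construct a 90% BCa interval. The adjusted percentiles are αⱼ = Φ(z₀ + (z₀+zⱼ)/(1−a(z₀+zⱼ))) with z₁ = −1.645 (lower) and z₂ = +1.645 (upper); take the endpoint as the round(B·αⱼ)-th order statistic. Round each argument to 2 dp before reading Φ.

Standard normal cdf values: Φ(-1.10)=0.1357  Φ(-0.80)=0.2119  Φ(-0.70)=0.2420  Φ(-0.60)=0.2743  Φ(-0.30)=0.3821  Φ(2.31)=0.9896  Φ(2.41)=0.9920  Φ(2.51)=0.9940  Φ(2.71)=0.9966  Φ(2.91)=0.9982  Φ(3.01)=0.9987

(0.49670, 0.84990)

Lower: z₀ + z₁ = 0.448 + (-1.645) = -1.197; 1 − a(z₀+z₁) = 1 − (0.036)(-1.197) = 1.0431; argument = 0.448 + (-1.197)/1.0431 = -0.6995 → -0.70.
α₁ = Φ(-0.70) = 0.2420; rank = round(1000 × 0.2420) = 242; θ*₍242₎ = 0.49670.
Upper: z₀ + z₂ = 2.093; 1 − a(z₀+z₂) = 0.9247; argument = 2.7116 → 2.71; α₂ = 0.9966; rank = 997; θ*₍997₎ = 0.84990.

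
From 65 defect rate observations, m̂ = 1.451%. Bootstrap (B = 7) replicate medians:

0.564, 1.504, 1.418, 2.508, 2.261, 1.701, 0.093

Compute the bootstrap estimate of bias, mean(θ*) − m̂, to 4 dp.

bias = −0.0154

mean(θ*) = (0.564 + 1.504 + 1.418 + 2.508 + 2.261 + 1.701 + 0.093) / 7 = 1.43557
bias = 1.43557 − 1.451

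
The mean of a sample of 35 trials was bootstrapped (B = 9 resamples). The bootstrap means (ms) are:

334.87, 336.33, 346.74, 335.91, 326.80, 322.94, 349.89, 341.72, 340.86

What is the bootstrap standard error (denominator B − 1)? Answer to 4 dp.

SE* = 8.6967

Bootstrap SE is the standard deviation of the 9 replicate means.
Mean of replicates: (334.87 + 336.33 + 346.74 + 335.91 + 326.80 + 322.94 + 349.89 + 341.72 + 340.86) / 9 = 3036.06000 / 9 = 337.34000
Sum of squared deviations: (−2.47000)² + (−1.01000)² + (+9.40000)² + (−1.43000)² + (−10.54000)² + (−14.40000)² + (+12.55000)² + (+4.38000)² + (+3.52000)² = 605.05480
Variance = 605.05480 / 8 = 75.63185
SE* = √75.63185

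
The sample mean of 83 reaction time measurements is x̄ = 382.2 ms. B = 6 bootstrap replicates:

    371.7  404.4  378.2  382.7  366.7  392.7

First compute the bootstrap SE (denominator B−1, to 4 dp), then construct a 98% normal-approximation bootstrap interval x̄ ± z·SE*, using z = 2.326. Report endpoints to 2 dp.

(349.83, 414.57)

Mean of replicates = 382.7333; sum of squared deviations = 968.1333; SE* = √(968.1333/5) = 13.9150
Margin = 2.326 × 13.9150 = 32.366
Interval: 382.2 ± 32.366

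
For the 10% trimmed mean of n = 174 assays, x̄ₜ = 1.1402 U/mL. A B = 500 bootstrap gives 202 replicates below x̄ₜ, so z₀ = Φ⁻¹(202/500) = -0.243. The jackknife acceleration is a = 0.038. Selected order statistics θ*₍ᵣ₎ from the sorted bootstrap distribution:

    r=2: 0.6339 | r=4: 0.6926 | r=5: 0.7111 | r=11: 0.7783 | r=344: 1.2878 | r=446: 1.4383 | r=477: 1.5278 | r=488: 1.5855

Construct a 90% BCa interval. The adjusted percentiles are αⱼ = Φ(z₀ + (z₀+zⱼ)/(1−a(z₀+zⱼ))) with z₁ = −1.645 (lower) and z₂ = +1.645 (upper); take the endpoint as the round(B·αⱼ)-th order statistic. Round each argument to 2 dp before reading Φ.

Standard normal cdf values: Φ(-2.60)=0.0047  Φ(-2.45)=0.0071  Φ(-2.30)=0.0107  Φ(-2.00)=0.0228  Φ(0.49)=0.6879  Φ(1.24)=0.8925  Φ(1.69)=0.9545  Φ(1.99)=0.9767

Lower: z₀ + z₁ = -0.243 + (-1.645) = -1.888; 1 − a(z₀+z₁) = 1 − (0.038)(-1.888) = 1.0717; argument = -0.243 + (-1.888)/1.0717 = -2.0046 → -2.00.
α₁ = Φ(-2.00) = 0.0228; rank = round(500 × 0.0228) = 11; θ*₍11₎ = 0.7783.
Upper: z₀ + z₂ = 1.402; 1 − a(z₀+z₂) = 0.9467; argument = 1.2379 → 1.24; α₂ = 0.8925; rank = 446; θ*₍446₎ = 1.4383.

(0.7783, 1.4383)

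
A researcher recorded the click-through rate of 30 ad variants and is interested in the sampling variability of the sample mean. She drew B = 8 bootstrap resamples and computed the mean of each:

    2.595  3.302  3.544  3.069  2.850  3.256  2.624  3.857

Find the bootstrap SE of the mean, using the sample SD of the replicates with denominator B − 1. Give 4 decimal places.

SE* = 0.4423

Bootstrap SE is the standard deviation of the 8 replicate means.
Mean of replicates: (2.595 + 3.302 + 3.544 + 3.069 + 2.850 + 3.256 + 2.624 + 3.857) / 8 = 25.09700 / 8 = 3.13713
Sum of squared deviations: (−0.54212)² + (+0.16487)² + (+0.40687)² + (−0.06813)² + (−0.28713)² + (+0.11887)² + (−0.51313)² + (+0.71988)² = 1.36936
Variance = 1.36936 / 7 = 0.19562
SE* = √0.19562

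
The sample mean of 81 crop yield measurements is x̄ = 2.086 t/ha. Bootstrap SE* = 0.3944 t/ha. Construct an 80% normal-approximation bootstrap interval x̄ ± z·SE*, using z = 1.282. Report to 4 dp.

Margin = 1.282 × 0.3944 = 0.50562
Interval: 2.086 ± 0.50562

(1.5804, 2.5916)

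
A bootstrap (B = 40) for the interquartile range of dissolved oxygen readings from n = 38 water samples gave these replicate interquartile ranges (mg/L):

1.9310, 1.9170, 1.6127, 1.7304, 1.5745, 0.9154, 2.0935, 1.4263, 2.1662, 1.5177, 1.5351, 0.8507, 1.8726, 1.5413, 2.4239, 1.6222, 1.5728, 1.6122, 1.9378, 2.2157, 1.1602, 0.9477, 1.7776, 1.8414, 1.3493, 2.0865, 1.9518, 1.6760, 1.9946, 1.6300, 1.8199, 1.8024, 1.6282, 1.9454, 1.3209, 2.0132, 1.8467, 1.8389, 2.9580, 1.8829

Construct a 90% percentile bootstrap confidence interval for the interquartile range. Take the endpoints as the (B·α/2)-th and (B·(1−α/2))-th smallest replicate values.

Sorted replicates: 0.8507, 0.9154, 0.9477, 1.1602, 1.3209, 1.3493, 1.4263, 1.5177, 1.5351, 1.5413, 1.5728, 1.5745, 1.6122, 1.6127, 1.6222, 1.6282, 1.6300, 1.6760, 1.7304, 1.7776, 1.8024, 1.8199, 1.8389, 1.8414, 1.8467, 1.8726, 1.8829, 1.9170, 1.9310, 1.9378, 1.9454, 1.9518, 1.9946, 2.0132, 2.0865, 2.0935, 2.1662, 2.2157, 2.4239, 2.9580
α = 0.10; lower rank = 40 × 0.050 = 2; upper rank = 40 × 0.950 = 38.
The 2nd smallest replicate is 0.9154; the 38th is 2.2157.

(0.9154, 2.2157)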